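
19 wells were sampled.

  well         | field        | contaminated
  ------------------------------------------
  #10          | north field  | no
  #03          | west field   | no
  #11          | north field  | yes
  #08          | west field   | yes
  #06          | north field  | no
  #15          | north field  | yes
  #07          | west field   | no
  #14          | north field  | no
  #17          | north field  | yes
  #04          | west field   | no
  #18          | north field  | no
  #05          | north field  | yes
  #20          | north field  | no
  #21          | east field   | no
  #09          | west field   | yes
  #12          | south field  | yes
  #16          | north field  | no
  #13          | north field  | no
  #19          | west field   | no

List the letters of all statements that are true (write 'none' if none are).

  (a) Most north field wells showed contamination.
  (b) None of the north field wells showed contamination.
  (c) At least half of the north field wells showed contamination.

none

|A| = 11, |A ∩ B| = 4, |A ∖ B| = 7.
(a) |A ∩ B| > |A ∖ B|: fails.
(b) A ∩ B = ∅ (|A ∩ B| = 0): fails.
(c) |A ∩ B| ≥ |A ∖ B|: fails.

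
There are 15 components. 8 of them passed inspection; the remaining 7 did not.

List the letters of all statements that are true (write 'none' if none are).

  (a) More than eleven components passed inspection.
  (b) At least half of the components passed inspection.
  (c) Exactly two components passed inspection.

|A| = 15, |A ∩ B| = 8, |A ∖ B| = 7.
(a) |A ∩ B| > 11: fails.
(b) |A ∩ B| ≥ |A ∖ B|: holds.
(c) |A ∩ B| = 2: fails.

(b)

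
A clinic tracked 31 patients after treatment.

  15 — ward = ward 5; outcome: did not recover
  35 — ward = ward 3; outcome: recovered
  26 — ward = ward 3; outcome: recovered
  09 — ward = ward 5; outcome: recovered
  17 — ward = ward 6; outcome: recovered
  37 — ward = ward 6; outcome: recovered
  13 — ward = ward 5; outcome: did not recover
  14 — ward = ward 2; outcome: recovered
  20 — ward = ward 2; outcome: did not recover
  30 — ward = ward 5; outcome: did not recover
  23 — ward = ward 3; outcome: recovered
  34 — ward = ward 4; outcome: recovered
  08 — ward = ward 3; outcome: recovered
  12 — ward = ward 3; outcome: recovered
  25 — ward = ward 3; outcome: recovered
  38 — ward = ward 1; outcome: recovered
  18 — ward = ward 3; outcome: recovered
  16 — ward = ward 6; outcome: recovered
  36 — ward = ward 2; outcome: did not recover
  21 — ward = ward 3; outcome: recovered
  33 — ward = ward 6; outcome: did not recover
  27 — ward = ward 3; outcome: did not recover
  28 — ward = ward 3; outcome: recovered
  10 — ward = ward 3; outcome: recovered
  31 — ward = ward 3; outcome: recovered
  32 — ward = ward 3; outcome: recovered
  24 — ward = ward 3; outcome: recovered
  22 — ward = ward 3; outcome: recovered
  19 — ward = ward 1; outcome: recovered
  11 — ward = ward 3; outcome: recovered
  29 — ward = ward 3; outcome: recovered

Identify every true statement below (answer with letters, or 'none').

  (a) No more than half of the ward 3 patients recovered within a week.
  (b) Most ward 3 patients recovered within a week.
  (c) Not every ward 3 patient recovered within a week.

(b), (c)

|A| = 17, |A ∩ B| = 16, |A ∖ B| = 1.
(a) |A ∩ B| ≤ |A ∖ B|: fails.
(b) |A ∩ B| > |A ∖ B|: holds.
(c) A ⊄ B (|A ∖ B| ≥ 1): holds.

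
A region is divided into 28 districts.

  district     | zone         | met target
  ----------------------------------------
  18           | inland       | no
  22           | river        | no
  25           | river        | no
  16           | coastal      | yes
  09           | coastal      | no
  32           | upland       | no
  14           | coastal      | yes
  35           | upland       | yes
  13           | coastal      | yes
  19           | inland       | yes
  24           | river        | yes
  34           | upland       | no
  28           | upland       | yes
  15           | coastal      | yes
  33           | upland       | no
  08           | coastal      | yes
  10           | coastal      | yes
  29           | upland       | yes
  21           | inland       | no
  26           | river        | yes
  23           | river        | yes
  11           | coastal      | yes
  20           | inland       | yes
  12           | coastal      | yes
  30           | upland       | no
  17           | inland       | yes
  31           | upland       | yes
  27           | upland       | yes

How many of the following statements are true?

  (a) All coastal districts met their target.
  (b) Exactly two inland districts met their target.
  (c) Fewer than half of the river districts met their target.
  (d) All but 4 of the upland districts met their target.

(a) coastal: |A| = 9, |A ∩ B| = 8; needs A ⊆ B, i.e. every element of A is in B (|A ∖ B| = 0) — false.
(b) inland: |A| = 5, |A ∩ B| = 3; needs |A ∩ B| = 2 — false.
(c) river: |A| = 5, |A ∩ B| = 3; needs |A ∩ B| < |A ∖ B| — false.
(d) upland: |A| = 9, |A ∩ B| = 5; needs |A ∖ B| = 4 — true.

1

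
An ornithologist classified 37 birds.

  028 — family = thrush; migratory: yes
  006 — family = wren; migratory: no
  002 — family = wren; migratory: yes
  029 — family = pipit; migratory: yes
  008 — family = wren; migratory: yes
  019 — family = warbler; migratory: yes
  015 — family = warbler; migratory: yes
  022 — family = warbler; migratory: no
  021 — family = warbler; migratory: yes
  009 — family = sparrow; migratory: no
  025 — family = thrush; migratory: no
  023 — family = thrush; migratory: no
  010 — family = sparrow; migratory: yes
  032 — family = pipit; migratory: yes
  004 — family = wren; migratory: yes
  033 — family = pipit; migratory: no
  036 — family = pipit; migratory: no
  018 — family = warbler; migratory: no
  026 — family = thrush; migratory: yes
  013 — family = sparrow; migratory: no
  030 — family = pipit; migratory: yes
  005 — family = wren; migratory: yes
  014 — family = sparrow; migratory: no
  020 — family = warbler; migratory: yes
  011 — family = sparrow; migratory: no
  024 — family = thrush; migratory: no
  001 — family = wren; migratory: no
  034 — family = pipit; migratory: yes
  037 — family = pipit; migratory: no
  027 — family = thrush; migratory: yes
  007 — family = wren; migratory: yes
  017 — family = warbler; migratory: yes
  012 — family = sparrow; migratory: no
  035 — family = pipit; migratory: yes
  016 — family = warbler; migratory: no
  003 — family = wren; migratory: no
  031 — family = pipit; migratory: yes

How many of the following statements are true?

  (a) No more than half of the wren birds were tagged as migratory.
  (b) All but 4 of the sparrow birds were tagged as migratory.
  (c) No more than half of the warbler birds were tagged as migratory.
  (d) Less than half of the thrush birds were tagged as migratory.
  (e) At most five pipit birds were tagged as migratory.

(a) wren: |A| = 8, |A ∩ B| = 5; needs |A ∩ B| ≤ |A ∖ B| — false.
(b) sparrow: |A| = 6, |A ∩ B| = 1; needs |A ∖ B| = 4 — false.
(c) warbler: |A| = 8, |A ∩ B| = 5; needs |A ∩ B| ≤ |A ∖ B| — false.
(d) thrush: |A| = 6, |A ∩ B| = 3; needs |A ∩ B| < |A ∖ B| — false.
(e) pipit: |A| = 9, |A ∩ B| = 6; needs |A ∩ B| ≤ 5 — false.

0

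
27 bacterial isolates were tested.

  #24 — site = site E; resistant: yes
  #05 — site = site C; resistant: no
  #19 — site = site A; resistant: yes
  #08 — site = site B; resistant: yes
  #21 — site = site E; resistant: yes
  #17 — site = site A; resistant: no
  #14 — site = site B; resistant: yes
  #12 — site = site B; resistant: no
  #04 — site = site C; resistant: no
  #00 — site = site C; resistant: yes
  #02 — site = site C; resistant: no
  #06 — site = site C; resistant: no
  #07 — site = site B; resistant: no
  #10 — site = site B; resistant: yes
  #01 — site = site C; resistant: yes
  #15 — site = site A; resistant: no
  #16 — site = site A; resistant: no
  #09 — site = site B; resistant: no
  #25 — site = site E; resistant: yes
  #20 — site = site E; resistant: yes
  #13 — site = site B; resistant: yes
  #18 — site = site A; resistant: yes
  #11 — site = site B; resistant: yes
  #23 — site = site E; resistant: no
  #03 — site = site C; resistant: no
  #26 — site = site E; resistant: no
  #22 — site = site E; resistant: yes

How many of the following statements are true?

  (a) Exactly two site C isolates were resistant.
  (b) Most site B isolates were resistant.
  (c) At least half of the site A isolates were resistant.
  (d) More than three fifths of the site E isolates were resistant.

3

(a) site C: |A| = 7, |A ∩ B| = 2; needs |A ∩ B| = 2 — true.
(b) site B: |A| = 8, |A ∩ B| = 5; needs |A ∩ B| > |A ∖ B| — true.
(c) site A: |A| = 5, |A ∩ B| = 2; needs |A ∩ B| ≥ |A ∖ B| — false.
(d) site E: |A| = 7, |A ∩ B| = 5; needs |A ∩ B| / |A| > 3/5 — true.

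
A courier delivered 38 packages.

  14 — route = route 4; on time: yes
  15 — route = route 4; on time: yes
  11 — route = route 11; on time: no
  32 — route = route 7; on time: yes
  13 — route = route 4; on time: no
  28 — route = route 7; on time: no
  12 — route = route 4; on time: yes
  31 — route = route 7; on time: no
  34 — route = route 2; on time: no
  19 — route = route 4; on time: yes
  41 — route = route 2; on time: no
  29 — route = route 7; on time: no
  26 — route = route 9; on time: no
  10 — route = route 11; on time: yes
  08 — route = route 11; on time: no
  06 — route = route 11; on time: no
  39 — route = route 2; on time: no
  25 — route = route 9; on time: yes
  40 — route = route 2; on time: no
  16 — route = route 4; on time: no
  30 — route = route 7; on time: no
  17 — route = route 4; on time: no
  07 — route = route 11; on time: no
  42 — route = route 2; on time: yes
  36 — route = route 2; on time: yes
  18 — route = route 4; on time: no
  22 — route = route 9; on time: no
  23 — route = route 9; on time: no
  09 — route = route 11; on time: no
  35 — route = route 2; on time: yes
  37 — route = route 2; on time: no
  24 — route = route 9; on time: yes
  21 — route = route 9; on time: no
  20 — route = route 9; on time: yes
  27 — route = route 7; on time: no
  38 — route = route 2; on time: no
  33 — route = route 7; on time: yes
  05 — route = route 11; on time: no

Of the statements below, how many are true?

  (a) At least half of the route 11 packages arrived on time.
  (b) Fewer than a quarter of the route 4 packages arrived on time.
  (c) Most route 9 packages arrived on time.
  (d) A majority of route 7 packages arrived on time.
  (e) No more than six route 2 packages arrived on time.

1

(a) route 11: |A| = 7, |A ∩ B| = 1; needs |A ∩ B| ≥ |A ∖ B| — false.
(b) route 4: |A| = 8, |A ∩ B| = 4; needs |A ∩ B| / |A| < 1/4 — false.
(c) route 9: |A| = 7, |A ∩ B| = 3; needs |A ∩ B| > |A ∖ B| — false.
(d) route 7: |A| = 7, |A ∩ B| = 2; needs |A ∩ B| > |A ∖ B| — false.
(e) route 2: |A| = 9, |A ∩ B| = 3; needs |A ∩ B| ≤ 6 — true.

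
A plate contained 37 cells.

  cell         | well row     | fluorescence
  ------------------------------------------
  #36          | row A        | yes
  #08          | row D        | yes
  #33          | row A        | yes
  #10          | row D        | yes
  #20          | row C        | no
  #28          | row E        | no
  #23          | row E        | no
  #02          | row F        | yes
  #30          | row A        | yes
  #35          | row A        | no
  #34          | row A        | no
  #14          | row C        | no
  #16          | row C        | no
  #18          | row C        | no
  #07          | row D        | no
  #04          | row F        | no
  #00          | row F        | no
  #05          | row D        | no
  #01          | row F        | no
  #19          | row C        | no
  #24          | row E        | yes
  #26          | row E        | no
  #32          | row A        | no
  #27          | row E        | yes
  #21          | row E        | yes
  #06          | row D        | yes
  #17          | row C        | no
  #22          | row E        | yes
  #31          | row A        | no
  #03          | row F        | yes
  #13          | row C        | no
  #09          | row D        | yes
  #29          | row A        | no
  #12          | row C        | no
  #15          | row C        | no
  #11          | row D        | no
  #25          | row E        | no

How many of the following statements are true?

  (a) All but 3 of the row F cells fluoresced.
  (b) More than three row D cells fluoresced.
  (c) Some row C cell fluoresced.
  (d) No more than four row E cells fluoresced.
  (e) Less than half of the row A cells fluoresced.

(a) row F: |A| = 5, |A ∩ B| = 2; needs |A ∖ B| = 3 — true.
(b) row D: |A| = 7, |A ∩ B| = 4; needs |A ∩ B| > 3 — true.
(c) row C: |A| = 9, |A ∩ B| = 0; needs A ∩ B ≠ ∅ (|A ∩ B| ≥ 1) — false.
(d) row E: |A| = 8, |A ∩ B| = 4; needs |A ∩ B| ≤ 4 — true.
(e) row A: |A| = 8, |A ∩ B| = 3; needs |A ∩ B| < |A ∖ B| — true.

4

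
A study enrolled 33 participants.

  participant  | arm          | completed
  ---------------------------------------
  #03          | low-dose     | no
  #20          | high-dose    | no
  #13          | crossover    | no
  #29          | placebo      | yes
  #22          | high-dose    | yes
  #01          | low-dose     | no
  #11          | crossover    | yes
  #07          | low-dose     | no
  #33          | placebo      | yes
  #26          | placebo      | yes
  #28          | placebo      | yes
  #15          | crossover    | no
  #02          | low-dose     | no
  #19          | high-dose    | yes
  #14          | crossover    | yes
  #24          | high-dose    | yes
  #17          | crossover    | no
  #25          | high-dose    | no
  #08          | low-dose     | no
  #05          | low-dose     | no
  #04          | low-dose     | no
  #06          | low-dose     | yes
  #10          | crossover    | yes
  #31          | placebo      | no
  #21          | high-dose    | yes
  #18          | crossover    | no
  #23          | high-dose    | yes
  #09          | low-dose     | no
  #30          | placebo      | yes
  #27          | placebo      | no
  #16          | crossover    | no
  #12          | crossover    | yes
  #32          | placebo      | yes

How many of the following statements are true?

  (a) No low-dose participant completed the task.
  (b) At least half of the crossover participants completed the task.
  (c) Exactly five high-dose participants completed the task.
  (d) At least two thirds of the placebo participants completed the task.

2

(a) low-dose: |A| = 9, |A ∩ B| = 1; needs A ∩ B = ∅ (|A ∩ B| = 0) — false.
(b) crossover: |A| = 9, |A ∩ B| = 4; needs |A ∩ B| ≥ |A ∖ B| — false.
(c) high-dose: |A| = 7, |A ∩ B| = 5; needs |A ∩ B| = 5 — true.
(d) placebo: |A| = 8, |A ∩ B| = 6; needs |A ∩ B| / |A| ≥ 2/3 — true.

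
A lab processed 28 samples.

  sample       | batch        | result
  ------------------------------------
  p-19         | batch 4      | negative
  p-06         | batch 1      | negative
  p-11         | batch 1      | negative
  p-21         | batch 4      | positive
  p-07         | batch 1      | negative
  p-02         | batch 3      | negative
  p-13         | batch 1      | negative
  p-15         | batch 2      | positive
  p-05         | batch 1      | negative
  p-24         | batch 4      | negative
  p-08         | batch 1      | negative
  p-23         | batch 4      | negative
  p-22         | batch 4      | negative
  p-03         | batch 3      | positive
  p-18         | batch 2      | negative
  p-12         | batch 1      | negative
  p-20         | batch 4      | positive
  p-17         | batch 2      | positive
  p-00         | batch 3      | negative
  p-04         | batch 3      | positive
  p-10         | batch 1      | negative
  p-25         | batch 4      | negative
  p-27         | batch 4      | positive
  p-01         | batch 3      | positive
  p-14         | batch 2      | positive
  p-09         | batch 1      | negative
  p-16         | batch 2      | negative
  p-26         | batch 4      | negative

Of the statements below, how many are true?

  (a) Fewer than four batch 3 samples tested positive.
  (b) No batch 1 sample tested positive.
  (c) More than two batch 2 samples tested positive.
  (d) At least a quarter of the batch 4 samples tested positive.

(a) batch 3: |A| = 5, |A ∩ B| = 3; needs |A ∩ B| < 4 — true.
(b) batch 1: |A| = 9, |A ∩ B| = 0; needs A ∩ B = ∅ (|A ∩ B| = 0) — true.
(c) batch 2: |A| = 5, |A ∩ B| = 3; needs |A ∩ B| > 2 — true.
(d) batch 4: |A| = 9, |A ∩ B| = 3; needs |A ∩ B| / |A| ≥ 1/4 — true.

4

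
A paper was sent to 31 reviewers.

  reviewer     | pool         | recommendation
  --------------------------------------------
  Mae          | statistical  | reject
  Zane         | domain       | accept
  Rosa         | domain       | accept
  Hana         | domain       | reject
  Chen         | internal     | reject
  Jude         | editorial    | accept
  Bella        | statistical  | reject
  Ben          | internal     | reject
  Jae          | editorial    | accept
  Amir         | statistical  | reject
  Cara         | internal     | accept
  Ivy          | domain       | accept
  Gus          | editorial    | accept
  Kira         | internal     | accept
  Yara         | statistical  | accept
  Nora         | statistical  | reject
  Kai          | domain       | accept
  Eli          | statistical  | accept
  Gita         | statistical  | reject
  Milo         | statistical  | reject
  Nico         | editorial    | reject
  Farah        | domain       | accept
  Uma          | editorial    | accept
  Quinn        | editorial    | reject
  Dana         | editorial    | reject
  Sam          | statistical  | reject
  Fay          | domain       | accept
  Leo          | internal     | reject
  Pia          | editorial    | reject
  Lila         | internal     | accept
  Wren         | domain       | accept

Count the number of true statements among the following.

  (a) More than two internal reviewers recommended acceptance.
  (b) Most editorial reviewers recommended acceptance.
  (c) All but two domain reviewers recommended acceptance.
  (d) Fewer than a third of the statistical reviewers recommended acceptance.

(a) internal: |A| = 6, |A ∩ B| = 3; needs |A ∩ B| > 2 — true.
(b) editorial: |A| = 8, |A ∩ B| = 4; needs |A ∩ B| > |A ∖ B| — false.
(c) domain: |A| = 8, |A ∩ B| = 7; needs |A ∖ B| = 2 — false.
(d) statistical: |A| = 9, |A ∩ B| = 2; needs |A ∩ B| / |A| < 1/3 — true.

2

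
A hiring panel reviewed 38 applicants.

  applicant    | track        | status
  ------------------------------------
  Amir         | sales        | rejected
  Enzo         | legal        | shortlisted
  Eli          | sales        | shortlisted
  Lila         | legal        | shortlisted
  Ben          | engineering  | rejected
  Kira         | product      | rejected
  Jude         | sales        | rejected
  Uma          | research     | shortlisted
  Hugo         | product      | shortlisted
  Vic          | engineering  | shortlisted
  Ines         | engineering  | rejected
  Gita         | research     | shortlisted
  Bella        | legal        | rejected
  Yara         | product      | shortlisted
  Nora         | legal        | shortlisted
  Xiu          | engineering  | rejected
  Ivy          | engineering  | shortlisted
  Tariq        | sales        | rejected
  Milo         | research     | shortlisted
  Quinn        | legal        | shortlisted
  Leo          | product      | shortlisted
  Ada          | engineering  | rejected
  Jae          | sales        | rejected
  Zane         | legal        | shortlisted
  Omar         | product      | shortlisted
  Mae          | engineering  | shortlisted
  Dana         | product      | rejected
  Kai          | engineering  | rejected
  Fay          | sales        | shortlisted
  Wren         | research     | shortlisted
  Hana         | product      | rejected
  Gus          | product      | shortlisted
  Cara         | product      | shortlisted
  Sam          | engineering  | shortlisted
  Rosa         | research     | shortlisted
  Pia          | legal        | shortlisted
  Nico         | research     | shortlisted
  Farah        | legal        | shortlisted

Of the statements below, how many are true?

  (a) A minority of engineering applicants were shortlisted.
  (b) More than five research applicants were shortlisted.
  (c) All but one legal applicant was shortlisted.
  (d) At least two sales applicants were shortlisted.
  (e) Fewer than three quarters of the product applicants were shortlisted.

(a) engineering: |A| = 9, |A ∩ B| = 4; needs |A ∩ B| < |A ∖ B| — true.
(b) research: |A| = 6, |A ∩ B| = 6; needs |A ∩ B| > 5 — true.
(c) legal: |A| = 8, |A ∩ B| = 7; needs |A ∖ B| = 1 — true.
(d) sales: |A| = 6, |A ∩ B| = 2; needs |A ∩ B| ≥ 2 — true.
(e) product: |A| = 9, |A ∩ B| = 6; needs |A ∩ B| / |A| < 3/4 — true.

5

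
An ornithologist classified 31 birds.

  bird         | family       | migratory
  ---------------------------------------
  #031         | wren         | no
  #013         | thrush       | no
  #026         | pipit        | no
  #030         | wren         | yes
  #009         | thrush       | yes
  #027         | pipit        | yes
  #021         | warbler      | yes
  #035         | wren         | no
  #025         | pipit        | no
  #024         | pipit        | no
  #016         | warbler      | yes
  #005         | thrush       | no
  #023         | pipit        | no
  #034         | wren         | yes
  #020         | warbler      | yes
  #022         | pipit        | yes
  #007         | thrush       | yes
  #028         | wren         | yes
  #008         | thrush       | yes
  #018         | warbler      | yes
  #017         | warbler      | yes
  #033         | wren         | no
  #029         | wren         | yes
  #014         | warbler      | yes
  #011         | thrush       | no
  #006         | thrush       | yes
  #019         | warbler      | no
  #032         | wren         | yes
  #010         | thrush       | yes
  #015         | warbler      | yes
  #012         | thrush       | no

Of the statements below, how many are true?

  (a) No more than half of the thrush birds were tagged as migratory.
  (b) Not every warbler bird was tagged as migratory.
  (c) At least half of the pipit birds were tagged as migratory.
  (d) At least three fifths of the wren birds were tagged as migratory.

2

(a) thrush: |A| = 9, |A ∩ B| = 5; needs |A ∩ B| ≤ |A ∖ B| — false.
(b) warbler: |A| = 8, |A ∩ B| = 7; needs A ⊄ B (|A ∖ B| ≥ 1) — true.
(c) pipit: |A| = 6, |A ∩ B| = 2; needs |A ∩ B| ≥ |A ∖ B| — false.
(d) wren: |A| = 8, |A ∩ B| = 5; needs |A ∩ B| / |A| ≥ 3/5 — true.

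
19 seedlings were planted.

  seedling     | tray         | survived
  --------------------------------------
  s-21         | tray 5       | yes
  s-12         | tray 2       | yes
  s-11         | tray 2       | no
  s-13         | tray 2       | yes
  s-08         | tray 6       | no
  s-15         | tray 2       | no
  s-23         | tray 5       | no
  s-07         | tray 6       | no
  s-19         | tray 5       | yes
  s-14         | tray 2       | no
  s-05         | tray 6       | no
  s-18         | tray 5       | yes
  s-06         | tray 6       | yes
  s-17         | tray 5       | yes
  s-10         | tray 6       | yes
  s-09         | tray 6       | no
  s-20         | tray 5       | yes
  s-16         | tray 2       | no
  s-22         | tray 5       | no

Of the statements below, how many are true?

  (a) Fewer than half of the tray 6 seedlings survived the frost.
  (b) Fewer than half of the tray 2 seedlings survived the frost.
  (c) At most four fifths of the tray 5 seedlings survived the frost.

3

(a) tray 6: |A| = 6, |A ∩ B| = 2; needs |A ∩ B| < |A ∖ B| — true.
(b) tray 2: |A| = 6, |A ∩ B| = 2; needs |A ∩ B| < |A ∖ B| — true.
(c) tray 5: |A| = 7, |A ∩ B| = 5; needs |A ∩ B| / |A| ≤ 4/5 — true.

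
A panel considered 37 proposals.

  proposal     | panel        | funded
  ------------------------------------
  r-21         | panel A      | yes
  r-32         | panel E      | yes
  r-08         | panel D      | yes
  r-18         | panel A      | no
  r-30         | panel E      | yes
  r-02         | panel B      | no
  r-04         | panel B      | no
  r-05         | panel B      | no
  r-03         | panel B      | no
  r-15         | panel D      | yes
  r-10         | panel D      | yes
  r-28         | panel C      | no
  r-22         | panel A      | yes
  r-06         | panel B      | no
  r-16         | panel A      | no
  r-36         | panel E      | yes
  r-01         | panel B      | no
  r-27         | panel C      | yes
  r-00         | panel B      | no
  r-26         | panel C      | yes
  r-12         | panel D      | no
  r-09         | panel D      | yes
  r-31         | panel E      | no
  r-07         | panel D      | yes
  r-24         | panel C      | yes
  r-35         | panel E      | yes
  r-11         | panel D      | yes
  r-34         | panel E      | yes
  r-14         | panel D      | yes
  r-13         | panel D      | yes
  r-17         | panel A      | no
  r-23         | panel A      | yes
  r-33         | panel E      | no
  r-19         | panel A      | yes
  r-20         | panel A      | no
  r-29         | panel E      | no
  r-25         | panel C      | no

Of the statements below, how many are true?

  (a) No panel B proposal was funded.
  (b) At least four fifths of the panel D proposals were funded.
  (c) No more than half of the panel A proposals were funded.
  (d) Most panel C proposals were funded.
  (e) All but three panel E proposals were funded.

5

(a) panel B: |A| = 7, |A ∩ B| = 0; needs A ∩ B = ∅ (|A ∩ B| = 0) — true.
(b) panel D: |A| = 9, |A ∩ B| = 8; needs |A ∩ B| / |A| ≥ 4/5 — true.
(c) panel A: |A| = 8, |A ∩ B| = 4; needs |A ∩ B| ≤ |A ∖ B| — true.
(d) panel C: |A| = 5, |A ∩ B| = 3; needs |A ∩ B| > |A ∖ B| — true.
(e) panel E: |A| = 8, |A ∩ B| = 5; needs |A ∖ B| = 3 — true.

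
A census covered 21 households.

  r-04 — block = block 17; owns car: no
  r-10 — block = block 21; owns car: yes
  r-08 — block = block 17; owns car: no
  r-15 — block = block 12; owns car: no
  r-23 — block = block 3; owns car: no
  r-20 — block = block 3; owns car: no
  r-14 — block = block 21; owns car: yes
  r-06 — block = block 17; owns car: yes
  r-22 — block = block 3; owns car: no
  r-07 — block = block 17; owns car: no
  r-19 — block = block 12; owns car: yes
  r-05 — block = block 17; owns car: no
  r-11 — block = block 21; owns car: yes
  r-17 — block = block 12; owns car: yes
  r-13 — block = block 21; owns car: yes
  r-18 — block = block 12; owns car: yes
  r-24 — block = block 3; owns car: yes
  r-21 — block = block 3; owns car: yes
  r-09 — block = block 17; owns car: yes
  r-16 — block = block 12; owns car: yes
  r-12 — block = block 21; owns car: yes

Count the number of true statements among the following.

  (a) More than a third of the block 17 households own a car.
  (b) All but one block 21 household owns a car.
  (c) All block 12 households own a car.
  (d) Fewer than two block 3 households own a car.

(a) block 17: |A| = 6, |A ∩ B| = 2; needs |A ∩ B| / |A| > 1/3 — false.
(b) block 21: |A| = 5, |A ∩ B| = 5; needs |A ∖ B| = 1 — false.
(c) block 12: |A| = 5, |A ∩ B| = 4; needs A ⊆ B, i.e. every element of A is in B (|A ∖ B| = 0) — false.
(d) block 3: |A| = 5, |A ∩ B| = 2; needs |A ∩ B| < 2 — false.

0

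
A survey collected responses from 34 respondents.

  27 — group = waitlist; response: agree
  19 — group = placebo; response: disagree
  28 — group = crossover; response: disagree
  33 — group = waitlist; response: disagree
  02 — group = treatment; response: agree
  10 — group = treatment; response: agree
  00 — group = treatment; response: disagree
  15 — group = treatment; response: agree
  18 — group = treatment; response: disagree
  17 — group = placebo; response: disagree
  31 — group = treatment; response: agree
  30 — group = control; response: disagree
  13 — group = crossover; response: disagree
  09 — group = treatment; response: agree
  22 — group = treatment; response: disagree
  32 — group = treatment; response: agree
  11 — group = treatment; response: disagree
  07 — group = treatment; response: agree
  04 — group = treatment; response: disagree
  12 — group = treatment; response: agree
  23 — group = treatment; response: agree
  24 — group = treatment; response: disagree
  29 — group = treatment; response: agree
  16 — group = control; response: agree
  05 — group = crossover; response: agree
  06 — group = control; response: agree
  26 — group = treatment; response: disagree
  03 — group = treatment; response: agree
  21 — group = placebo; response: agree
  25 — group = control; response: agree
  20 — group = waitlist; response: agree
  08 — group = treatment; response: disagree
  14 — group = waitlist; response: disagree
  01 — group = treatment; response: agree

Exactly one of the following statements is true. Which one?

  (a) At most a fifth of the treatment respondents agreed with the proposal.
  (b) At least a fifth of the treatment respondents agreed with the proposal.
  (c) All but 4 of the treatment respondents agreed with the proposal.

|A| = 20, |A ∩ B| = 12, |A ∖ B| = 8.
(a) requires |A ∩ B| / |A| ≤ 1/5: false.
(b) requires |A ∩ B| / |A| ≥ 1/5: true.
(c) requires |A ∖ B| = 4: false.

(b)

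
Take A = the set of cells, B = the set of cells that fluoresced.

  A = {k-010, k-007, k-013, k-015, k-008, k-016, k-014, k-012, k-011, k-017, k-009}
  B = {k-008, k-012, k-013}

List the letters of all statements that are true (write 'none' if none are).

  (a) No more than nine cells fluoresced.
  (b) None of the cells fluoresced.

|A| = 11, |A ∩ B| = 3, |A ∖ B| = 8.
(a) |A ∩ B| ≤ 9: holds.
(b) A ∩ B = ∅ (|A ∩ B| = 0): fails.

(a)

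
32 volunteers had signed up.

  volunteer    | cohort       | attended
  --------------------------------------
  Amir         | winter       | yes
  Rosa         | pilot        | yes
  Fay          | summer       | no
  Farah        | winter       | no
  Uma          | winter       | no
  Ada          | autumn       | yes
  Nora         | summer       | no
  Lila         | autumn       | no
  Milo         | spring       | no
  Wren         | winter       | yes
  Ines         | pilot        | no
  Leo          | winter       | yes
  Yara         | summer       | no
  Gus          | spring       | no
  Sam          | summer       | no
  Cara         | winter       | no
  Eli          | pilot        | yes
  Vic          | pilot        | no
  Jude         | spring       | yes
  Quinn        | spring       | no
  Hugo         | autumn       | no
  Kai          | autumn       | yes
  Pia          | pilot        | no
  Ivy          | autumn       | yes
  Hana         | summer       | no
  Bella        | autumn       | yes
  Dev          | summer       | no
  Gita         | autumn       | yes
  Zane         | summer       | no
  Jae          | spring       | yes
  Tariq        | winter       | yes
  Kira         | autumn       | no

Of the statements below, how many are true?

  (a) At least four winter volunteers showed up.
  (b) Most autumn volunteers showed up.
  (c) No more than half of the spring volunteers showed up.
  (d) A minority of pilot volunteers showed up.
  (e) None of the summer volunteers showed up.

(a) winter: |A| = 7, |A ∩ B| = 4; needs |A ∩ B| ≥ 4 — true.
(b) autumn: |A| = 8, |A ∩ B| = 5; needs |A ∩ B| > |A ∖ B| — true.
(c) spring: |A| = 5, |A ∩ B| = 2; needs |A ∩ B| ≤ |A ∖ B| — true.
(d) pilot: |A| = 5, |A ∩ B| = 2; needs |A ∩ B| < |A ∖ B| — true.
(e) summer: |A| = 7, |A ∩ B| = 0; needs A ∩ B = ∅ (|A ∩ B| = 0) — true.

5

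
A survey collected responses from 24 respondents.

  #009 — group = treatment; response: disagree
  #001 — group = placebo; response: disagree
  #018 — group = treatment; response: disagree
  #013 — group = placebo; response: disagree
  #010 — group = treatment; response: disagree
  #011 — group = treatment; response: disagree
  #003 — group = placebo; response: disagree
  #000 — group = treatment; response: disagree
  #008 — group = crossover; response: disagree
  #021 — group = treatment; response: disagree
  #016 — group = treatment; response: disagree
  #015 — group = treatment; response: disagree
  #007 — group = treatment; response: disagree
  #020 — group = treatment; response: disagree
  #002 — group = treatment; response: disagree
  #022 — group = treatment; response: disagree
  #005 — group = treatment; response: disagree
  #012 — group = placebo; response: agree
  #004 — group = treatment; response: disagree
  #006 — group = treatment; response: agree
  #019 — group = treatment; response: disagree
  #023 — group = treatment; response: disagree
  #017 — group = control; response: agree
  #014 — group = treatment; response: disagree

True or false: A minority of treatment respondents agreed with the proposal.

True

The determiner here denotes the relation: |A ∩ B| < |A ∖ B|.
|A| = 18, |A ∩ B| = 1, |A ∖ B| = 17.
1 < 17, so the statement is true.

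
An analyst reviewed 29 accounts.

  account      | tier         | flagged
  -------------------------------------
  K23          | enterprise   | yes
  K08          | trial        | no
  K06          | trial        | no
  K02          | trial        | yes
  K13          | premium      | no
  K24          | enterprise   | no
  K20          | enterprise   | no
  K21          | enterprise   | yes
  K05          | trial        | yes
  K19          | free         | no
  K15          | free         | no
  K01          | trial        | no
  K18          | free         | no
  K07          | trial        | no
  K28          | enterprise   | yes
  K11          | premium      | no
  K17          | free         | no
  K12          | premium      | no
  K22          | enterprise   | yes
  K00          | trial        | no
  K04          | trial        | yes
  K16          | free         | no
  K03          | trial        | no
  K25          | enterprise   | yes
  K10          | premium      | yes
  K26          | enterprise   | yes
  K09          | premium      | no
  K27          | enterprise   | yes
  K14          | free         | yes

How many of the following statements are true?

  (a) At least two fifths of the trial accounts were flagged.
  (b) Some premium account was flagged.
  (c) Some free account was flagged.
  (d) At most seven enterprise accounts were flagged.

3

(a) trial: |A| = 9, |A ∩ B| = 3; needs |A ∩ B| / |A| ≥ 2/5 — false.
(b) premium: |A| = 5, |A ∩ B| = 1; needs A ∩ B ≠ ∅ (|A ∩ B| ≥ 1) — true.
(c) free: |A| = 6, |A ∩ B| = 1; needs A ∩ B ≠ ∅ (|A ∩ B| ≥ 1) — true.
(d) enterprise: |A| = 9, |A ∩ B| = 7; needs |A ∩ B| ≤ 7 — true.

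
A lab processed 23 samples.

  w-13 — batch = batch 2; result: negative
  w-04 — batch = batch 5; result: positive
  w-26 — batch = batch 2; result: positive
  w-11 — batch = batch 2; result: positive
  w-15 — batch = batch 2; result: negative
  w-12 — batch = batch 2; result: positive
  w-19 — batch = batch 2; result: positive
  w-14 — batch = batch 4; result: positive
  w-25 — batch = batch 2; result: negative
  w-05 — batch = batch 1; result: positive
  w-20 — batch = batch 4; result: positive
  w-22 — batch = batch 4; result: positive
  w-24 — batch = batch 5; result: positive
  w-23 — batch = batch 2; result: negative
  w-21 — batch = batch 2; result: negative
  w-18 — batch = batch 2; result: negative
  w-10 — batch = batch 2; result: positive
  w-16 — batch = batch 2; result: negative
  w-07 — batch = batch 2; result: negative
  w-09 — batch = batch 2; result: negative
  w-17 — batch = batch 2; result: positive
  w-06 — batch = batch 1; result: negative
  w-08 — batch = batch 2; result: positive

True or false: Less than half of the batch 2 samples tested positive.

The determiner here denotes the relation: |A ∩ B| < |A ∖ B|.
|A| = 16, |A ∩ B| = 7, |A ∖ B| = 9.
7 < 9, so the statement is true.

True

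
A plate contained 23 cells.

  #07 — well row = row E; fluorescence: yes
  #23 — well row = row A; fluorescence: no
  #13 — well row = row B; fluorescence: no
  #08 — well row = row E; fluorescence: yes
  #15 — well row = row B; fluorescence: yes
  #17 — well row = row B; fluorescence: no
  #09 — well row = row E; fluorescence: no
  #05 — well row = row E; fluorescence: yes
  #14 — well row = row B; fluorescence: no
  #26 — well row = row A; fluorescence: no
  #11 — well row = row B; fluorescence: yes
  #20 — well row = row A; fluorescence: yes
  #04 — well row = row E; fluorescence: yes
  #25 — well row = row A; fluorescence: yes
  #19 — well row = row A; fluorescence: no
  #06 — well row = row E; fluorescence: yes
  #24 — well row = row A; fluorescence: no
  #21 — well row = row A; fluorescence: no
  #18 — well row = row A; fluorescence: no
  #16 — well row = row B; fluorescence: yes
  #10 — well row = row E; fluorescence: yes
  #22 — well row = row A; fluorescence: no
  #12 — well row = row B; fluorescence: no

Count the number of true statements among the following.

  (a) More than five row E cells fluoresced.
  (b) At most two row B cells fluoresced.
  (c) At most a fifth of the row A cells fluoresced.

(a) row E: |A| = 7, |A ∩ B| = 6; needs |A ∩ B| > 5 — true.
(b) row B: |A| = 7, |A ∩ B| = 3; needs |A ∩ B| ≤ 2 — false.
(c) row A: |A| = 9, |A ∩ B| = 2; needs |A ∩ B| / |A| ≤ 1/5 — false.

1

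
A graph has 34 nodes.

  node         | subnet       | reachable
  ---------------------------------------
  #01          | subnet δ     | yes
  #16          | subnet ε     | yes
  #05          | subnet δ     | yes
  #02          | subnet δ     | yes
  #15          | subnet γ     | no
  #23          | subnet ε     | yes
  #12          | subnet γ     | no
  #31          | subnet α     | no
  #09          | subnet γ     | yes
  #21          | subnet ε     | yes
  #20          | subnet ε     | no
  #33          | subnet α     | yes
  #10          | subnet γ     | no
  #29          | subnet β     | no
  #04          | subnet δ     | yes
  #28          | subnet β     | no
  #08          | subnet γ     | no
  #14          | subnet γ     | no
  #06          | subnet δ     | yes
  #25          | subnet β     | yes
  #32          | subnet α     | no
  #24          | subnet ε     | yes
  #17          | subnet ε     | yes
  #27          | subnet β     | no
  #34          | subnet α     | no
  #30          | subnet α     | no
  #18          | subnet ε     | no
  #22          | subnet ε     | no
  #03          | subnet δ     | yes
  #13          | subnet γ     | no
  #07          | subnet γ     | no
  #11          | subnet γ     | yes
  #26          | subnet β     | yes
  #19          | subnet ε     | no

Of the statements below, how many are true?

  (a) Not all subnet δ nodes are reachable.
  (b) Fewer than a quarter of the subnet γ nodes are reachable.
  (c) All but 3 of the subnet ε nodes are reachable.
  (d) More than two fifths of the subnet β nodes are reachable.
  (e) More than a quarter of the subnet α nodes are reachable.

(a) subnet δ: |A| = 6, |A ∩ B| = 6; needs A ⊄ B (|A ∖ B| ≥ 1) — false.
(b) subnet γ: |A| = 9, |A ∩ B| = 2; needs |A ∩ B| / |A| < 1/4 — true.
(c) subnet ε: |A| = 9, |A ∩ B| = 5; needs |A ∖ B| = 3 — false.
(d) subnet β: |A| = 5, |A ∩ B| = 2; needs |A ∩ B| / |A| > 2/5 — false.
(e) subnet α: |A| = 5, |A ∩ B| = 1; needs |A ∩ B| / |A| > 1/4 — false.

1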